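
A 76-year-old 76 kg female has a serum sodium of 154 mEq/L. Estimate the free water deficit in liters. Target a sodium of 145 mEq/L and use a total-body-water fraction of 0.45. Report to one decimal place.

TBW = 0.45 · 76 = 34.2 L
Free water deficit = TBW · (Na/145 − 1)
= 34.2 · (154/145 − 1)
= 34.2 · 0.0621
= 2.12 L

2.1 L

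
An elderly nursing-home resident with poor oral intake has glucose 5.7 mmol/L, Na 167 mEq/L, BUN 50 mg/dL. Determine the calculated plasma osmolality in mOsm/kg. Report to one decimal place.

Calculated osmolality = 2·Na + glucose + BUN/2.8
= 2·167 + 5.7 + 50/2.8
= 334 + 5.70 + 17.86
= 357.56 mOsm/kg

357.6 mOsm/kg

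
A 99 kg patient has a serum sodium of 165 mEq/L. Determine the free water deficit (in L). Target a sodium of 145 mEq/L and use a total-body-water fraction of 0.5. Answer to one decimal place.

6.8 L

TBW = 0.5 · 99 = 49.5 L
Free water deficit = TBW · (Na/145 − 1)
= 49.5 · (165/145 − 1)
= 49.5 · 0.1379
= 6.83 L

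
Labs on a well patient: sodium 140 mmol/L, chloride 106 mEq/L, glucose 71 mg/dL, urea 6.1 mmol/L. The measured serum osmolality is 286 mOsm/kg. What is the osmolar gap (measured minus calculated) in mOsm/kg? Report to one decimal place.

Calculated osmolality = 2·Na + glucose/18 + urea
= 2·140 + 71/18 + 6.1
= 280 + 3.94 + 6.10
= 290.04 mOsm/kg ≈ 290.0 mOsm/kg
Osmolar gap = measured − calculated = 286 − 290.0 = -4.0 mOsm/kg

-4.0 mOsm/kg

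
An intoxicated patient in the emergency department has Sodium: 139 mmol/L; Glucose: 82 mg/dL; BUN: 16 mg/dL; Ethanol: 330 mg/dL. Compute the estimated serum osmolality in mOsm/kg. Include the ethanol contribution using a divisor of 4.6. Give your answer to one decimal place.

Calculated osmolality = 2·Na + glucose/18 + BUN/2.8 + ethanol/4.6
= 2·139 + 82/18 + 16/2.8 + 330/4.6
= 278 + 4.56 + 5.71 + 71.74
= 360.01 mOsm/kg

360.0 mOsm/kg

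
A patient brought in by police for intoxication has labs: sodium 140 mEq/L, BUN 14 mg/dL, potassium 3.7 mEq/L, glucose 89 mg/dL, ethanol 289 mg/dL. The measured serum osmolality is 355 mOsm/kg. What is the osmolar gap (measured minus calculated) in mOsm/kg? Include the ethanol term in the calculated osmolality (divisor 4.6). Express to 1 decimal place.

Calculated osmolality = 2·Na + glucose/18 + BUN/2.8 + ethanol/4.6
= 2·140 + 89/18 + 14/2.8 + 289/4.6
= 280 + 4.94 + 5 + 62.83
= 352.77 mOsm/kg ≈ 352.8 mOsm/kg
Osmolar gap = measured − calculated = 355 − 352.8 = 2.2 mOsm/kg

2.2 mOsm/kg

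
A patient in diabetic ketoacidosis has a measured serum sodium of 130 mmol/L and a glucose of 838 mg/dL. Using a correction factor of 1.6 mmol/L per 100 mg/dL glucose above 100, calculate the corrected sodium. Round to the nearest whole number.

Corrected Na = measured Na + 1.6 · (glucose − 100)/100
= 130 + 1.6 · (838 − 100)/100
= 130 + 11.8
= 141.8 mmol/L

142 mmol/L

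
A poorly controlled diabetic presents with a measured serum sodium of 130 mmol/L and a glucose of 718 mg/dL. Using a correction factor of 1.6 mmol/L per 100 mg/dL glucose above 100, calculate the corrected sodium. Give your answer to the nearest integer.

140 mmol/L

Corrected Na = measured Na + 1.6 · (glucose − 100)/100
= 130 + 1.6 · (718 − 100)/100
= 130 + 9.9
= 139.9 mmol/L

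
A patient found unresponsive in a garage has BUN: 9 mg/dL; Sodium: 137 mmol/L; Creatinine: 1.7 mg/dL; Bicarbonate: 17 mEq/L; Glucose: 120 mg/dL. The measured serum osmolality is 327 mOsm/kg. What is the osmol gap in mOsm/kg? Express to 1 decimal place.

Calculated osmolality = 2·Na + glucose/18 + BUN/2.8
= 2·137 + 120/18 + 9/2.8
= 274 + 6.67 + 3.21
= 283.88 mOsm/kg ≈ 283.9 mOsm/kg
Osmolar gap = measured − calculated = 327 − 283.9 = 43.1 mOsm/kg

43.1 mOsm/kg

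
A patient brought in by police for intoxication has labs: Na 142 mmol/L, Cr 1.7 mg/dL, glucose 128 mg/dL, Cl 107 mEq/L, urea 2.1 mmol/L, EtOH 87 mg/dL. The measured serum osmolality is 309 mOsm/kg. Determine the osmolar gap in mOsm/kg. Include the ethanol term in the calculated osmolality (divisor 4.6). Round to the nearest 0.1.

Calculated osmolality = 2·Na + glucose/18 + urea + ethanol/4.6
= 2·142 + 128/18 + 2.1 + 87/4.6
= 284 + 7.11 + 2.10 + 18.91
= 312.12 mOsm/kg ≈ 312.1 mOsm/kg
Osmolar gap = measured − calculated = 309 − 312.1 = -3.1 mOsm/kg

-3.1 mOsm/kg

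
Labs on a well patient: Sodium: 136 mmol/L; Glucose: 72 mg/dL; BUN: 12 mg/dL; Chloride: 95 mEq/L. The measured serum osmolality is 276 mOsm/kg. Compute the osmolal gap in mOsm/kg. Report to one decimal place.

Calculated osmolality = 2·Na + glucose/18 + BUN/2.8
= 2·136 + 72/18 + 12/2.8
= 272 + 4 + 4.29
= 280.29 mOsm/kg ≈ 280.3 mOsm/kg
Osmolar gap = measured − calculated = 276 − 280.3 = -4.3 mOsm/kg

-4.3 mOsm/kg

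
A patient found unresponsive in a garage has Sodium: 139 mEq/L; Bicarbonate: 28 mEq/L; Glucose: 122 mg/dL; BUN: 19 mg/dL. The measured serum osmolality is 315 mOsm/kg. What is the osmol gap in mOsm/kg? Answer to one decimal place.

Calculated osmolality = 2·Na + glucose/18 + BUN/2.8
= 2·139 + 122/18 + 19/2.8
= 278 + 6.78 + 6.79
= 291.57 mOsm/kg ≈ 291.6 mOsm/kg
Osmolar gap = measured − calculated = 315 − 291.6 = 23.4 mOsm/kg

23.4 mOsm/kg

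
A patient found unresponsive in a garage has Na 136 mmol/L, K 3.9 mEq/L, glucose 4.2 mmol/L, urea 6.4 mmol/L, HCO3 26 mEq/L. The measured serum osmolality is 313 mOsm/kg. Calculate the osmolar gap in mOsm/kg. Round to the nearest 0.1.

30.4 mOsm/kg

Calculated osmolality = 2·Na + glucose + urea
= 2·136 + 4.2 + 6.4
= 272 + 4.20 + 6.40
= 282.6 mOsm/kg ≈ 282.6 mOsm/kg
Osmolar gap = measured − calculated = 313 − 282.6 = 30.4 mOsm/kg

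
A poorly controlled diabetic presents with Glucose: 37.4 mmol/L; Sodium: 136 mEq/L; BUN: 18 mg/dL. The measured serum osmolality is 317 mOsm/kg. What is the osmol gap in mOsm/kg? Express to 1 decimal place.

Calculated osmolality = 2·Na + glucose + BUN/2.8
= 2·136 + 37.4 + 18/2.8
= 272 + 37.40 + 6.43
= 315.83 mOsm/kg ≈ 315.8 mOsm/kg
Osmolar gap = measured − calculated = 317 − 315.8 = 1.2 mOsm/kg

1.2 mOsm/kg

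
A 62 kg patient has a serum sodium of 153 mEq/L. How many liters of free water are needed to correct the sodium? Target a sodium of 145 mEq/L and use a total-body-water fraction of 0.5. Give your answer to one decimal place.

1.7 L

TBW = 0.5 · 62 = 31 L
Free water deficit = TBW · (Na/145 − 1)
= 31 · (153/145 − 1)
= 31 · 0.0552
= 1.71 L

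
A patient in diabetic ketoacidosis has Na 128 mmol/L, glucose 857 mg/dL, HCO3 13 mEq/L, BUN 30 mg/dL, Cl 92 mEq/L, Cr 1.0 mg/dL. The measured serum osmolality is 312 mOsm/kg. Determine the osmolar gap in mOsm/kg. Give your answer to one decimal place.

-2.3 mOsm/kg

Calculated osmolality = 2·Na + glucose/18 + BUN/2.8
= 2·128 + 857/18 + 30/2.8
= 256 + 47.61 + 10.71
= 314.32 mOsm/kg ≈ 314.3 mOsm/kg
Osmolar gap = measured − calculated = 312 − 314.3 = -2.3 mOsm/kg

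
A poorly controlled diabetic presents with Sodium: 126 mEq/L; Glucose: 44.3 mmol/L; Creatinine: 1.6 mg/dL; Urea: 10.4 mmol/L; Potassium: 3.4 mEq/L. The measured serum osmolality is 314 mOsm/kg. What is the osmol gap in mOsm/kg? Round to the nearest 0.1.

Calculated osmolality = 2·Na + glucose + urea
= 2·126 + 44.3 + 10.4
= 252 + 44.30 + 10.40
= 306.7 mOsm/kg ≈ 306.7 mOsm/kg
Osmolar gap = measured − calculated = 314 − 306.7 = 7.3 mOsm/kg

7.3 mOsm/kg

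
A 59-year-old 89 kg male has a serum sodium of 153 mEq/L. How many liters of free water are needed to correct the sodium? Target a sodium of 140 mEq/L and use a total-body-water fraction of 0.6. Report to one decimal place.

5.0 L

TBW = 0.6 · 89 = 53.4 L
Free water deficit = TBW · (Na/140 − 1)
= 53.4 · (153/140 − 1)
= 53.4 · 0.0929
= 4.96 L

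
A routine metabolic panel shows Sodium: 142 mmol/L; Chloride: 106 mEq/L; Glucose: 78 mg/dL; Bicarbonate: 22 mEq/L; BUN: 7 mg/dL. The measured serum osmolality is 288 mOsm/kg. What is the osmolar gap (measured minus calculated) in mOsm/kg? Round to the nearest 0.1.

-2.8 mOsm/kg

Calculated osmolality = 2·Na + glucose/18 + BUN/2.8
= 2·142 + 78/18 + 7/2.8
= 284 + 4.33 + 2.50
= 290.83 mOsm/kg ≈ 290.8 mOsm/kg
Osmolar gap = measured − calculated = 288 − 290.8 = -2.8 mOsm/kg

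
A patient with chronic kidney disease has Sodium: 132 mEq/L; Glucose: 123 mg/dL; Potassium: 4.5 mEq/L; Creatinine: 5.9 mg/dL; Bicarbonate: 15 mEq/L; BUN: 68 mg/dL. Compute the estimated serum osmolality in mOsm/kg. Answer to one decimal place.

Calculated osmolality = 2·Na + glucose/18 + BUN/2.8
= 2·132 + 123/18 + 68/2.8
= 264 + 6.83 + 24.29
= 295.12 mOsm/kg

295.1 mOsm/kg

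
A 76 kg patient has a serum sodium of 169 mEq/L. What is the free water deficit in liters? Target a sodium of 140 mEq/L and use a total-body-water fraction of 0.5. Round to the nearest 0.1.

7.9 L

TBW = 0.5 · 76 = 38 L
Free water deficit = TBW · (Na/140 − 1)
= 38 · (169/140 − 1)
= 38 · 0.2071
= 7.87 L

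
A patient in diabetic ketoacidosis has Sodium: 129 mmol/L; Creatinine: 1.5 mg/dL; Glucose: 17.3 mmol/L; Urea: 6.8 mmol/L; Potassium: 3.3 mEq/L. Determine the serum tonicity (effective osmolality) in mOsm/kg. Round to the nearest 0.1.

Effective osmolality excludes urea (freely permeant across cell membranes):
2·Na + glucose
= 2·129 + 17.3
= 258 + 17.3
= 275.3 mOsm/kg

275.3 mOsm/kg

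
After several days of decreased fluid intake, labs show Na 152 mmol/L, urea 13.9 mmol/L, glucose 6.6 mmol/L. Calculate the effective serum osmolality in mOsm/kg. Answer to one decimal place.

Effective osmolality excludes urea (freely permeant across cell membranes):
2·Na + glucose
= 2·152 + 6.6
= 304 + 6.6
= 310.6 mOsm/kg

310.6 mOsm/kg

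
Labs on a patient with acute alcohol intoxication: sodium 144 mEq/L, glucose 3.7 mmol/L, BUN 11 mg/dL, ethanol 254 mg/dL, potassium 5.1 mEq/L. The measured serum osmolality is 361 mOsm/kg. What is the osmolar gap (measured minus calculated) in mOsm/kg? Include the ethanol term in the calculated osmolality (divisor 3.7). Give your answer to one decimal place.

-3.3 mOsm/kg

Calculated osmolality = 2·Na + glucose + BUN/2.8 + ethanol/3.7
= 2·144 + 3.7 + 11/2.8 + 254/3.7
= 288 + 3.70 + 3.93 + 68.65
= 364.28 mOsm/kg ≈ 364.3 mOsm/kg
Osmolar gap = measured − calculated = 361 − 364.3 = -3.3 mOsm/kg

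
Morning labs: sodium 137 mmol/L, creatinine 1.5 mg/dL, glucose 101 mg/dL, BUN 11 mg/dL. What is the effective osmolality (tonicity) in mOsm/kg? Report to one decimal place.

279.6 mOsm/kg

Effective osmolality excludes urea (freely permeant across cell membranes):
2·Na + glucose/18
= 2·137 + 101/18
= 274 + 5.61
= 279.61 mOsm/kg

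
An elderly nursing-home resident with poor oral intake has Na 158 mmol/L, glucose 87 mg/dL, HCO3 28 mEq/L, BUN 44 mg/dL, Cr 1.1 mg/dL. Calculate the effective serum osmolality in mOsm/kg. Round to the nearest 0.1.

Effective osmolality excludes urea (freely permeant across cell membranes):
2·Na + glucose/18
= 2·158 + 87/18
= 316 + 4.83
= 320.83 mOsm/kg

320.8 mOsm/kg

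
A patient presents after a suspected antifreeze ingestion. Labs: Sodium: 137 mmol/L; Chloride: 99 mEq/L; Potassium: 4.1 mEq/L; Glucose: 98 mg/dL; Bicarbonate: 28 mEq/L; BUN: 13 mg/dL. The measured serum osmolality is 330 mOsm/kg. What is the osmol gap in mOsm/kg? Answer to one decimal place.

45.9 mOsm/kg

Calculated osmolality = 2·Na + glucose/18 + BUN/2.8
= 2·137 + 98/18 + 13/2.8
= 274 + 5.44 + 4.64
= 284.08 mOsm/kg ≈ 284.1 mOsm/kg
Osmolar gap = measured − calculated = 330 − 284.1 = 45.9 mOsm/kg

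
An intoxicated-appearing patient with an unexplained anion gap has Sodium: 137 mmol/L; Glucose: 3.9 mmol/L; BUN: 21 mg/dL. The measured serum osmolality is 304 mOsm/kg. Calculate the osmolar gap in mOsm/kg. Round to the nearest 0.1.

Calculated osmolality = 2·Na + glucose + BUN/2.8
= 2·137 + 3.9 + 21/2.8
= 274 + 3.90 + 7.50
= 285.4 mOsm/kg ≈ 285.4 mOsm/kg
Osmolar gap = measured − calculated = 304 − 285.4 = 18.6 mOsm/kg

18.6 mOsm/kg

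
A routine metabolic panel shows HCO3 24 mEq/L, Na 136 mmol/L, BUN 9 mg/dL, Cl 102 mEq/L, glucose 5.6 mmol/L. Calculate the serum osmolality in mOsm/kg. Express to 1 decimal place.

280.8 mOsm/kg

Calculated osmolality = 2·Na + glucose + BUN/2.8
= 2·136 + 5.6 + 9/2.8
= 272 + 5.60 + 3.21
= 280.81 mOsm/kg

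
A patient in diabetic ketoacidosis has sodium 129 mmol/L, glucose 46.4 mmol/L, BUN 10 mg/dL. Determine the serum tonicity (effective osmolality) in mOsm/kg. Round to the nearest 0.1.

304.4 mOsm/kg

Effective osmolality excludes urea (freely permeant across cell membranes):
2·Na + glucose
= 2·129 + 46.4
= 258 + 46.4
= 304.4 mOsm/kg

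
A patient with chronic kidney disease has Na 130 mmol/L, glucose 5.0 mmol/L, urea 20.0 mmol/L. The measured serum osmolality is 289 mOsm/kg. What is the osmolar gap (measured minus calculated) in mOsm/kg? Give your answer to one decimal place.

Calculated osmolality = 2·Na + glucose + urea
= 2·130 + 5 + 20
= 260 + 5 + 20
= 285 mOsm/kg ≈ 285.0 mOsm/kg
Osmolar gap = measured − calculated = 289 − 285.0 = 4.0 mOsm/kg

4.0 mOsm/kg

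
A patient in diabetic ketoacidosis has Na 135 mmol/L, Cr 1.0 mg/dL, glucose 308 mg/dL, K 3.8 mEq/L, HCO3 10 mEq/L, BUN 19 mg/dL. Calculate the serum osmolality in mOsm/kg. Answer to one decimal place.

293.9 mOsm/kg

Calculated osmolality = 2·Na + glucose/18 + BUN/2.8
= 2·135 + 308/18 + 19/2.8
= 270 + 17.11 + 6.79
= 293.9 mOsm/kg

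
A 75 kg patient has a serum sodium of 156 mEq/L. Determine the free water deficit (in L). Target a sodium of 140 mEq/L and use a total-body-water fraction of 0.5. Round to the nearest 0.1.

TBW = 0.5 · 75 = 37.5 L
Free water deficit = TBW · (Na/140 − 1)
= 37.5 · (156/140 − 1)
= 37.5 · 0.1143
= 4.29 L

4.3 L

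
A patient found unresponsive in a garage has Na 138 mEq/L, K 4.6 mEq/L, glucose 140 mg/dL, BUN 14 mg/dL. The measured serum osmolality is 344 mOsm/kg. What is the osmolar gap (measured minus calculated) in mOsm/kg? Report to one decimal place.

Calculated osmolality = 2·Na + glucose/18 + BUN/2.8
= 2·138 + 140/18 + 14/2.8
= 276 + 7.78 + 5
= 288.78 mOsm/kg ≈ 288.8 mOsm/kg
Osmolar gap = measured − calculated = 344 − 288.8 = 55.2 mOsm/kg

55.2 mOsm/kg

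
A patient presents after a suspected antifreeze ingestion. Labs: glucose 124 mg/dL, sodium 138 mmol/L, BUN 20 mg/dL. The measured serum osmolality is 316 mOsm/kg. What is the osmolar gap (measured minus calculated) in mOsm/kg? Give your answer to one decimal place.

Calculated osmolality = 2·Na + glucose/18 + BUN/2.8
= 2·138 + 124/18 + 20/2.8
= 276 + 6.89 + 7.14
= 290.03 mOsm/kg ≈ 290.0 mOsm/kg
Osmolar gap = measured − calculated = 316 − 290.0 = 26.0 mOsm/kg

26.0 mOsm/kg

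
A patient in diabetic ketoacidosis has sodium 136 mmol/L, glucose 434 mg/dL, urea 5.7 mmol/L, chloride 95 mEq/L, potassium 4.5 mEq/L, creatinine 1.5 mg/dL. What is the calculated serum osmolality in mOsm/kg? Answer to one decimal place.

301.8 mOsm/kg

Calculated osmolality = 2·Na + glucose/18 + urea
= 2·136 + 434/18 + 5.7
= 272 + 24.11 + 5.70
= 301.81 mOsm/kg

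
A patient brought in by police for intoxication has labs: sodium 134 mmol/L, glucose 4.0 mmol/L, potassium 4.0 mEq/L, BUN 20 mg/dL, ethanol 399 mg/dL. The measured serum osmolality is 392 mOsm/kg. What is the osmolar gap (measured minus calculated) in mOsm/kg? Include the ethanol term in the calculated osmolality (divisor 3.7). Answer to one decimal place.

5.0 mOsm/kg

Calculated osmolality = 2·Na + glucose + BUN/2.8 + ethanol/3.7
= 2·134 + 4 + 20/2.8 + 399/3.7
= 268 + 4 + 7.14 + 107.84
= 386.98 mOsm/kg ≈ 387.0 mOsm/kg
Osmolar gap = measured − calculated = 392 − 387.0 = 5.0 mOsm/kg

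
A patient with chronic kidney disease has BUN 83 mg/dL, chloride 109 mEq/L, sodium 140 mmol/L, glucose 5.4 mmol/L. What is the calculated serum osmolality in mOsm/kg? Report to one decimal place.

315.0 mOsm/kg

Calculated osmolality = 2·Na + glucose + BUN/2.8
= 2·140 + 5.4 + 83/2.8
= 280 + 5.40 + 29.64
= 315.04 mOsm/kg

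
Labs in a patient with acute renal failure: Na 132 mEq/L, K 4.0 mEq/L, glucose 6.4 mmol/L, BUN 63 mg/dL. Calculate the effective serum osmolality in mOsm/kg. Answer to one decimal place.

Effective osmolality excludes urea (freely permeant across cell membranes):
2·Na + glucose
= 2·132 + 6.4
= 264 + 6.4
= 270.4 mOsm/kg

270.4 mOsm/kg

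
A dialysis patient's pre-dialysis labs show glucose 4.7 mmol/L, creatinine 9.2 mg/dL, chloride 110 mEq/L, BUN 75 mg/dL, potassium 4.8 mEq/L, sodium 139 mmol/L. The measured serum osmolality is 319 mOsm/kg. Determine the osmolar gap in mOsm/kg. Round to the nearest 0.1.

Calculated osmolality = 2·Na + glucose + BUN/2.8
= 2·139 + 4.7 + 75/2.8
= 278 + 4.70 + 26.79
= 309.49 mOsm/kg ≈ 309.5 mOsm/kg
Osmolar gap = measured − calculated = 319 − 309.5 = 9.5 mOsm/kg

9.5 mOsm/kg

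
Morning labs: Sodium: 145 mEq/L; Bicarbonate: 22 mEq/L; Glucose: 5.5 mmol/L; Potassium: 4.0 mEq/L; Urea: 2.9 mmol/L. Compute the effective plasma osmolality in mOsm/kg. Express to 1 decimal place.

Effective osmolality excludes urea (freely permeant across cell membranes):
2·Na + glucose
= 2·145 + 5.5
= 290 + 5.5
= 295.5 mOsm/kg

295.5 mOsm/kg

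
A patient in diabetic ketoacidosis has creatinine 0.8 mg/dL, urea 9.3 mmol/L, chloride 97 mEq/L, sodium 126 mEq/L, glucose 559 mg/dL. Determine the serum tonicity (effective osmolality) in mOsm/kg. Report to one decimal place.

Effective osmolality excludes urea (freely permeant across cell membranes):
2·Na + glucose/18
= 2·126 + 559/18
= 252 + 31.06
= 283.06 mOsm/kg

283.1 mOsm/kg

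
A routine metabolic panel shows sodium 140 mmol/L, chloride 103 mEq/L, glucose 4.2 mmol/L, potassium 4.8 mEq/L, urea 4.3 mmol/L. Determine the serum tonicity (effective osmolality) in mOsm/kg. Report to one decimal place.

Effective osmolality excludes urea (freely permeant across cell membranes):
2·Na + glucose
= 2·140 + 4.2
= 280 + 4.2
= 284.2 mOsm/kg

284.2 mOsm/kg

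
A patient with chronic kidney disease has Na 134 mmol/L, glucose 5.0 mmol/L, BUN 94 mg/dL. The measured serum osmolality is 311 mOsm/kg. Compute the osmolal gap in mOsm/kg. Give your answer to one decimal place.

Calculated osmolality = 2·Na + glucose + BUN/2.8
= 2·134 + 5 + 94/2.8
= 268 + 5 + 33.57
= 306.57 mOsm/kg ≈ 306.6 mOsm/kg
Osmolar gap = measured − calculated = 311 − 306.6 = 4.4 mOsm/kg

4.4 mOsm/kg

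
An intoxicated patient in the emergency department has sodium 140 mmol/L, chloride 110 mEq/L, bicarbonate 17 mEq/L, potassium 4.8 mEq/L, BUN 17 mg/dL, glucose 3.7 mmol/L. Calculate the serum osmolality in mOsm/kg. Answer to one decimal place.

289.8 mOsm/kg

Calculated osmolality = 2·Na + glucose + BUN/2.8
= 2·140 + 3.7 + 17/2.8
= 280 + 3.70 + 6.07
= 289.77 mOsm/kg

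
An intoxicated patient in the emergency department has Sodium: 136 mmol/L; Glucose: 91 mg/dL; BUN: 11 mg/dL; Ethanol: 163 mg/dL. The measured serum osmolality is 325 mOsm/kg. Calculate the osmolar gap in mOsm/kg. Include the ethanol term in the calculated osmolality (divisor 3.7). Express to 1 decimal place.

0.0 mOsm/kg

Calculated osmolality = 2·Na + glucose/18 + BUN/2.8 + ethanol/3.7
= 2·136 + 91/18 + 11/2.8 + 163/3.7
= 272 + 5.06 + 3.93 + 44.05
= 325.04 mOsm/kg ≈ 325.0 mOsm/kg
Osmolar gap = measured − calculated = 325 − 325.0 = 0.0 mOsm/kg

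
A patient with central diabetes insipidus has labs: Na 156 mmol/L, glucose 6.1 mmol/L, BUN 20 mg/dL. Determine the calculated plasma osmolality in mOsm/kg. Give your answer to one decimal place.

325.2 mOsm/kg

Calculated osmolality = 2·Na + glucose + BUN/2.8
= 2·156 + 6.1 + 20/2.8
= 312 + 6.10 + 7.14
= 325.24 mOsm/kg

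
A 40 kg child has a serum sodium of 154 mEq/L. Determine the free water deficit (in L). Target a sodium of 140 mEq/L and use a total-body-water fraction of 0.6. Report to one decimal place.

2.4 L

TBW = 0.6 · 40 = 24 L
Free water deficit = TBW · (Na/140 − 1)
= 24 · (154/140 − 1)
= 24 · 0.1
= 2.4 L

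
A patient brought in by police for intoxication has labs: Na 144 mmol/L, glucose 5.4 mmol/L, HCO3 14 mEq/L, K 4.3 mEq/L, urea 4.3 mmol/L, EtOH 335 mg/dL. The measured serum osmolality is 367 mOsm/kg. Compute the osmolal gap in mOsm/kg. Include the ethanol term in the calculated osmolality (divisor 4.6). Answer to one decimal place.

-3.5 mOsm/kg

Calculated osmolality = 2·Na + glucose + urea + ethanol/4.6
= 2·144 + 5.4 + 4.3 + 335/4.6
= 288 + 5.40 + 4.30 + 72.83
= 370.53 mOsm/kg ≈ 370.5 mOsm/kg
Osmolar gap = measured − calculated = 367 − 370.5 = -3.5 mOsm/kg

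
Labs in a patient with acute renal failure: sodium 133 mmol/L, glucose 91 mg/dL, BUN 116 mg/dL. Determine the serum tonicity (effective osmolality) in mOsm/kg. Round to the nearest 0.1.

Effective osmolality excludes urea (freely permeant across cell membranes):
2·Na + glucose/18
= 2·133 + 91/18
= 266 + 5.06
= 271.06 mOsm/kg

271.1 mOsm/kg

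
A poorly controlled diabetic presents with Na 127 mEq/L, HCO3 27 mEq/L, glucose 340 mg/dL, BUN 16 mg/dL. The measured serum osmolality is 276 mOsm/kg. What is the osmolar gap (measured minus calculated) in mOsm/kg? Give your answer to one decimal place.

Calculated osmolality = 2·Na + glucose/18 + BUN/2.8
= 2·127 + 340/18 + 16/2.8
= 254 + 18.89 + 5.71
= 278.6 mOsm/kg ≈ 278.6 mOsm/kg
Osmolar gap = measured − calculated = 276 − 278.6 = -2.6 mOsm/kg

-2.6 mOsm/kg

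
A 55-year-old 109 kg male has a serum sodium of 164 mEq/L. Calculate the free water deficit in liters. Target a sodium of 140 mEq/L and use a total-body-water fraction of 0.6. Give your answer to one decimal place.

11.2 L

TBW = 0.6 · 109 = 65.4 L
Free water deficit = TBW · (Na/140 − 1)
= 65.4 · (164/140 − 1)
= 65.4 · 0.1714
= 11.21 L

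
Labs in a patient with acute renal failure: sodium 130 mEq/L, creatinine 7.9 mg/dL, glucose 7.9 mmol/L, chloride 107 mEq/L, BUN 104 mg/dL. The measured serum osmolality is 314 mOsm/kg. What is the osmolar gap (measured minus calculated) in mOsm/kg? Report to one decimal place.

Calculated osmolality = 2·Na + glucose + BUN/2.8
= 2·130 + 7.9 + 104/2.8
= 260 + 7.90 + 37.14
= 305.04 mOsm/kg ≈ 305.0 mOsm/kg
Osmolar gap = measured − calculated = 314 − 305.0 = 9.0 mOsm/kg

9.0 mOsm/kg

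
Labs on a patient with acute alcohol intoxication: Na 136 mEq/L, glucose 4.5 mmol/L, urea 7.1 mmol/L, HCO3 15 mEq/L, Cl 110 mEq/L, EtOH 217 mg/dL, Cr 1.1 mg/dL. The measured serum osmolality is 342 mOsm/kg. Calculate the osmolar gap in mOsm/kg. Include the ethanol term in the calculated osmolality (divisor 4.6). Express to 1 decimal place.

Calculated osmolality = 2·Na + glucose + urea + ethanol/4.6
= 2·136 + 4.5 + 7.1 + 217/4.6
= 272 + 4.50 + 7.10 + 47.17
= 330.77 mOsm/kg ≈ 330.8 mOsm/kg
Osmolar gap = measured − calculated = 342 − 330.8 = 11.2 mOsm/kg

11.2 mOsm/kg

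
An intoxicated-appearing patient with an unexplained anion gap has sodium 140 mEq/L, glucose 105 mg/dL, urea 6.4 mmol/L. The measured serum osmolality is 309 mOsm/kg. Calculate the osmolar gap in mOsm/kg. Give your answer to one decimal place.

Calculated osmolality = 2·Na + glucose/18 + urea
= 2·140 + 105/18 + 6.4
= 280 + 5.83 + 6.40
= 292.23 mOsm/kg ≈ 292.2 mOsm/kg
Osmolar gap = measured − calculated = 309 − 292.2 = 16.8 mOsm/kg

16.8 mOsm/kg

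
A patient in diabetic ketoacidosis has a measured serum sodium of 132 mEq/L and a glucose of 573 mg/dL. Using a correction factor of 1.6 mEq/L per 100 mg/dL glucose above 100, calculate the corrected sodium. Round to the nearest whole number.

140 mEq/L

Corrected Na = measured Na + 1.6 · (glucose − 100)/100
= 132 + 1.6 · (573 − 100)/100
= 132 + 7.6
= 139.6 mEq/L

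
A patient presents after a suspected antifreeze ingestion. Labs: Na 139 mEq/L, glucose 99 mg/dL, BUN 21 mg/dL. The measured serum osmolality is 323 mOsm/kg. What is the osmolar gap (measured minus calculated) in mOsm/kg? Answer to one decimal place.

Calculated osmolality = 2·Na + glucose/18 + BUN/2.8
= 2·139 + 99/18 + 21/2.8
= 278 + 5.50 + 7.50
= 291 mOsm/kg ≈ 291.0 mOsm/kg
Osmolar gap = measured − calculated = 323 − 291.0 = 32.0 mOsm/kg

32.0 mOsm/kg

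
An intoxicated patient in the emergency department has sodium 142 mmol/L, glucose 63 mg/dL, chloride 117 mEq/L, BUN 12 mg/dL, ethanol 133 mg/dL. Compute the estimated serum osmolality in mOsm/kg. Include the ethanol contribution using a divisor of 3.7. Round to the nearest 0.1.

327.7 mOsm/kg

Calculated osmolality = 2·Na + glucose/18 + BUN/2.8 + ethanol/3.7
= 2·142 + 63/18 + 12/2.8 + 133/3.7
= 284 + 3.50 + 4.29 + 35.95
= 327.74 mOsm/kg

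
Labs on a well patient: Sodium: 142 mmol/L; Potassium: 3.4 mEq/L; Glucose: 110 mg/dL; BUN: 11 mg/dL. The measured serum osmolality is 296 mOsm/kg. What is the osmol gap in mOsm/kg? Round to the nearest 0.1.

2.0 mOsm/kg

Calculated osmolality = 2·Na + glucose/18 + BUN/2.8
= 2·142 + 110/18 + 11/2.8
= 284 + 6.11 + 3.93
= 294.04 mOsm/kg ≈ 294.0 mOsm/kg
Osmolar gap = measured − calculated = 296 − 294.0 = 2.0 mOsm/kg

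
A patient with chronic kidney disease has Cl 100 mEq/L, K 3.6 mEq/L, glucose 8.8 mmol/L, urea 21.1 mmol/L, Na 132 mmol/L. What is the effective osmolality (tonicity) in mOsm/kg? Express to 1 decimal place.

272.8 mOsm/kg

Effective osmolality excludes urea (freely permeant across cell membranes):
2·Na + glucose
= 2·132 + 8.8
= 264 + 8.8
= 272.8 mOsm/kg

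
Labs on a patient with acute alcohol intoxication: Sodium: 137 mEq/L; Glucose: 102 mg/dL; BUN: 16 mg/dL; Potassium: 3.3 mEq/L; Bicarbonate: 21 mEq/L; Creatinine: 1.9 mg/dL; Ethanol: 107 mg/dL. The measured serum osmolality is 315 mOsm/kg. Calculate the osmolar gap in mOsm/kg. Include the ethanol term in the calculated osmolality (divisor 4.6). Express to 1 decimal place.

6.4 mOsm/kg

Calculated osmolality = 2·Na + glucose/18 + BUN/2.8 + ethanol/4.6
= 2·137 + 102/18 + 16/2.8 + 107/4.6
= 274 + 5.67 + 5.71 + 23.26
= 308.64 mOsm/kg ≈ 308.6 mOsm/kg
Osmolar gap = measured − calculated = 315 − 308.6 = 6.4 mOsm/kg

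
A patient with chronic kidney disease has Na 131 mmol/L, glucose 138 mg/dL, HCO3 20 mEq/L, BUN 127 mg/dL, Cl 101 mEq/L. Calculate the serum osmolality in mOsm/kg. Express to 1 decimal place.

Calculated osmolality = 2·Na + glucose/18 + BUN/2.8
= 2·131 + 138/18 + 127/2.8
= 262 + 7.67 + 45.36
= 315.03 mOsm/kg

315.0 mOsm/kg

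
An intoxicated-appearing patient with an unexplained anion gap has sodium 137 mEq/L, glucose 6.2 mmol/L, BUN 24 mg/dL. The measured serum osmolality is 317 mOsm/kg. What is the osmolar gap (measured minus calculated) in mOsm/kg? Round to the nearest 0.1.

Calculated osmolality = 2·Na + glucose + BUN/2.8
= 2·137 + 6.2 + 24/2.8
= 274 + 6.20 + 8.57
= 288.77 mOsm/kg ≈ 288.8 mOsm/kg
Osmolar gap = measured − calculated = 317 − 288.8 = 28.2 mOsm/kg

28.2 mOsm/kg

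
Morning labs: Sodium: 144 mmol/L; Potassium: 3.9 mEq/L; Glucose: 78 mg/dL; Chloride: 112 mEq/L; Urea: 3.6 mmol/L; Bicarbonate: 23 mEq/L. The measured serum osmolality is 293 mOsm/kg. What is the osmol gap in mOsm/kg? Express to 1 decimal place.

-2.9 mOsm/kg

Calculated osmolality = 2·Na + glucose/18 + urea
= 2·144 + 78/18 + 3.6
= 288 + 4.33 + 3.60
= 295.93 mOsm/kg ≈ 295.9 mOsm/kg
Osmolar gap = measured − calculated = 293 − 295.9 = -2.9 mOsm/kg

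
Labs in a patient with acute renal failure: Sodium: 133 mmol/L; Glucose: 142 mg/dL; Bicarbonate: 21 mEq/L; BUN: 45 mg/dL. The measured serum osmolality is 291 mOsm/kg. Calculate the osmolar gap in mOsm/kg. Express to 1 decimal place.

1.0 mOsm/kg

Calculated osmolality = 2·Na + glucose/18 + BUN/2.8
= 2·133 + 142/18 + 45/2.8
= 266 + 7.89 + 16.07
= 289.96 mOsm/kg ≈ 290.0 mOsm/kg
Osmolar gap = measured − calculated = 291 − 290.0 = 1.0 mOsm/kg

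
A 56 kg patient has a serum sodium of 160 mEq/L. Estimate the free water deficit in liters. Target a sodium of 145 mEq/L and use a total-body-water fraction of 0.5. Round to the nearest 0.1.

2.9 L

TBW = 0.5 · 56 = 28 L
Free water deficit = TBW · (Na/145 − 1)
= 28 · (160/145 − 1)
= 28 · 0.1034
= 2.9 L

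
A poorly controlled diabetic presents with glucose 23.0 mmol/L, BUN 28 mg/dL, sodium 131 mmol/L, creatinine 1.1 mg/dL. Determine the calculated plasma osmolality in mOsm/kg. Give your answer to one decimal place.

Calculated osmolality = 2·Na + glucose + BUN/2.8
= 2·131 + 23 + 28/2.8
= 262 + 23 + 10
= 295 mOsm/kg

295.0 mOsm/kg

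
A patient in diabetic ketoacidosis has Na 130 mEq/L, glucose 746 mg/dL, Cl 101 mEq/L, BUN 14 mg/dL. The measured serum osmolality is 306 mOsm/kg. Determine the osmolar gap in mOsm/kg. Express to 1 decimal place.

-0.4 mOsm/kg

Calculated osmolality = 2·Na + glucose/18 + BUN/2.8
= 2·130 + 746/18 + 14/2.8
= 260 + 41.44 + 5
= 306.44 mOsm/kg ≈ 306.4 mOsm/kg
Osmolar gap = measured − calculated = 306 − 306.4 = -0.4 mOsm/kg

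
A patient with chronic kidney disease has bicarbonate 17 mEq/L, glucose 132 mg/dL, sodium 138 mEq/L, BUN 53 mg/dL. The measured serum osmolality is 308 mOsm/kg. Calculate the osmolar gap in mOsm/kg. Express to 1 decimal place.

5.7 mOsm/kg

Calculated osmolality = 2·Na + glucose/18 + BUN/2.8
= 2·138 + 132/18 + 53/2.8
= 276 + 7.33 + 18.93
= 302.26 mOsm/kg ≈ 302.3 mOsm/kg
Osmolar gap = measured − calculated = 308 − 302.3 = 5.7 mOsm/kg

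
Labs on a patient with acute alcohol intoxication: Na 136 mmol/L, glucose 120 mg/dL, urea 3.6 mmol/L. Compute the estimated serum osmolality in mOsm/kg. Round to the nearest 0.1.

282.3 mOsm/kg

Calculated osmolality = 2·Na + glucose/18 + urea
= 2·136 + 120/18 + 3.6
= 272 + 6.67 + 3.60
= 282.27 mOsm/kg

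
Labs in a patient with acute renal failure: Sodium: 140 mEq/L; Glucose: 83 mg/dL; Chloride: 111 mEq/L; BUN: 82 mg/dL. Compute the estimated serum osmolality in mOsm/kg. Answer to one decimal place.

313.9 mOsm/kg

Calculated osmolality = 2·Na + glucose/18 + BUN/2.8
= 2·140 + 83/18 + 82/2.8
= 280 + 4.61 + 29.29
= 313.9 mOsm/kg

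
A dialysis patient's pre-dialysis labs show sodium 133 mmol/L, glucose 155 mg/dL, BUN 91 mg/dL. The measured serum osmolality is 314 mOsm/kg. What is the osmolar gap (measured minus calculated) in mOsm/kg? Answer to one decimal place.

Calculated osmolality = 2·Na + glucose/18 + BUN/2.8
= 2·133 + 155/18 + 91/2.8
= 266 + 8.61 + 32.50
= 307.11 mOsm/kg ≈ 307.1 mOsm/kg
Osmolar gap = measured − calculated = 314 − 307.1 = 6.9 mOsm/kg

6.9 mOsm/kg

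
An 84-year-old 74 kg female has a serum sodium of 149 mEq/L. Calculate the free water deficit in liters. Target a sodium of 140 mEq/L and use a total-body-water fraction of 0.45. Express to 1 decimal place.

2.1 L

TBW = 0.45 · 74 = 33.3 L
Free water deficit = TBW · (Na/140 − 1)
= 33.3 · (149/140 − 1)
= 33.3 · 0.0643
= 2.14 L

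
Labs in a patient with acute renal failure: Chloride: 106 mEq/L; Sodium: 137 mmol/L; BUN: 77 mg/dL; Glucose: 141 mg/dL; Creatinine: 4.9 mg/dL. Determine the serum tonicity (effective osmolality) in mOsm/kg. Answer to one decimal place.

Effective osmolality excludes urea (freely permeant across cell membranes):
2·Na + glucose/18
= 2·137 + 141/18
= 274 + 7.83
= 281.83 mOsm/kg

281.8 mOsm/kg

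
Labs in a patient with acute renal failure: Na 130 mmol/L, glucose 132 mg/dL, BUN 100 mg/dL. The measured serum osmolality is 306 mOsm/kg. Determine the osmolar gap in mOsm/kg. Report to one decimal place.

3.0 mOsm/kg

Calculated osmolality = 2·Na + glucose/18 + BUN/2.8
= 2·130 + 132/18 + 100/2.8
= 260 + 7.33 + 35.71
= 303.04 mOsm/kg ≈ 303.0 mOsm/kg
Osmolar gap = measured − calculated = 306 − 303.0 = 3.0 mOsm/kg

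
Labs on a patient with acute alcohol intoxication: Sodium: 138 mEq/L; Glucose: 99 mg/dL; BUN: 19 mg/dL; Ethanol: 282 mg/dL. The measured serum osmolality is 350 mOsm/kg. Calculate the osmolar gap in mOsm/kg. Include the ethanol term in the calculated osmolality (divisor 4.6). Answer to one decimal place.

0.4 mOsm/kg

Calculated osmolality = 2·Na + glucose/18 + BUN/2.8 + ethanol/4.6
= 2·138 + 99/18 + 19/2.8 + 282/4.6
= 276 + 5.50 + 6.79 + 61.30
= 349.59 mOsm/kg ≈ 349.6 mOsm/kg
Osmolar gap = measured − calculated = 350 − 349.6 = 0.4 mOsm/kg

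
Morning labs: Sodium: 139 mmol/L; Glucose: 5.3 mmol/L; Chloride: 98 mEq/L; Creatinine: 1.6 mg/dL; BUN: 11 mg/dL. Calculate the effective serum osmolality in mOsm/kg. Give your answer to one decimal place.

283.3 mOsm/kg

Effective osmolality excludes urea (freely permeant across cell membranes):
2·Na + glucose
= 2·139 + 5.3
= 278 + 5.3
= 283.3 mOsm/kg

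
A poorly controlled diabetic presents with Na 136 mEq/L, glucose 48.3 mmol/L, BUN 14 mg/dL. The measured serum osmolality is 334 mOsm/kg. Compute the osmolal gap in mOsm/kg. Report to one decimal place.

8.7 mOsm/kg

Calculated osmolality = 2·Na + glucose + BUN/2.8
= 2·136 + 48.3 + 14/2.8
= 272 + 48.30 + 5
= 325.3 mOsm/kg ≈ 325.3 mOsm/kg
Osmolar gap = measured − calculated = 334 − 325.3 = 8.7 mOsm/kg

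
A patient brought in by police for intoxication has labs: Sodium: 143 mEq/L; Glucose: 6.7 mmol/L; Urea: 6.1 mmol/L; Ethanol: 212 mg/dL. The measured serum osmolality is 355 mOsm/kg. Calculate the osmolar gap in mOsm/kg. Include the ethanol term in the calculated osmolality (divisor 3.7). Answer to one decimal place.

Calculated osmolality = 2·Na + glucose + urea + ethanol/3.7
= 2·143 + 6.7 + 6.1 + 212/3.7
= 286 + 6.70 + 6.10 + 57.30
= 356.1 mOsm/kg ≈ 356.1 mOsm/kg
Osmolar gap = measured − calculated = 355 − 356.1 = -1.1 mOsm/kg

-1.1 mOsm/kg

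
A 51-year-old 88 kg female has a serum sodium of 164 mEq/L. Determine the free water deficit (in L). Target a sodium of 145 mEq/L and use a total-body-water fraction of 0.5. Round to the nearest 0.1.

TBW = 0.5 · 88 = 44 L
Free water deficit = TBW · (Na/145 − 1)
= 44 · (164/145 − 1)
= 44 · 0.131
= 5.76 L

5.8 L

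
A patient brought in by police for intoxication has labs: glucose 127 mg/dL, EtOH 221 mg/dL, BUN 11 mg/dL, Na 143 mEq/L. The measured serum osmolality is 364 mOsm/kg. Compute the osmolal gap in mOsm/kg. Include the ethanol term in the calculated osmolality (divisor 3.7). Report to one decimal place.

7.3 mOsm/kg

Calculated osmolality = 2·Na + glucose/18 + BUN/2.8 + ethanol/3.7
= 2·143 + 127/18 + 11/2.8 + 221/3.7
= 286 + 7.06 + 3.93 + 59.73
= 356.72 mOsm/kg ≈ 356.7 mOsm/kg
Osmolar gap = measured − calculated = 364 − 356.7 = 7.3 mOsm/kg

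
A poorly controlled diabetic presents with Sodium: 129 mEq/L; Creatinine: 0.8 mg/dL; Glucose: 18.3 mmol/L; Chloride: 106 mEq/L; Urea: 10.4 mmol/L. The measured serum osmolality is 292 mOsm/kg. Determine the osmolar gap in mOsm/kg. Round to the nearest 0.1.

5.3 mOsm/kg

Calculated osmolality = 2·Na + glucose + urea
= 2·129 + 18.3 + 10.4
= 258 + 18.30 + 10.40
= 286.7 mOsm/kg ≈ 286.7 mOsm/kg
Osmolar gap = measured − calculated = 292 − 286.7 = 5.3 mOsm/kg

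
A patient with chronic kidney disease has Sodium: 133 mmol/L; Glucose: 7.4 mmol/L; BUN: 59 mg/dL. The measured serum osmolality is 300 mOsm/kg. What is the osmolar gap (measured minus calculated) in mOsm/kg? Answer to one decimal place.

Calculated osmolality = 2·Na + glucose + BUN/2.8
= 2·133 + 7.4 + 59/2.8
= 266 + 7.40 + 21.07
= 294.47 mOsm/kg ≈ 294.5 mOsm/kg
Osmolar gap = measured − calculated = 300 − 294.5 = 5.5 mOsm/kg

5.5 mOsm/kg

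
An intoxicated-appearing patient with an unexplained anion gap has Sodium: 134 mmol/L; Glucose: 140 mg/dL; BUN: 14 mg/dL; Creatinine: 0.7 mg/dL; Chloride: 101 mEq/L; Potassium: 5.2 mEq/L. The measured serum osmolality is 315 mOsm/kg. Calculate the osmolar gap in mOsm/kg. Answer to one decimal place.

34.2 mOsm/kg

Calculated osmolality = 2·Na + glucose/18 + BUN/2.8
= 2·134 + 140/18 + 14/2.8
= 268 + 7.78 + 5
= 280.78 mOsm/kg ≈ 280.8 mOsm/kg
Osmolar gap = measured − calculated = 315 − 280.8 = 34.2 mOsm/kg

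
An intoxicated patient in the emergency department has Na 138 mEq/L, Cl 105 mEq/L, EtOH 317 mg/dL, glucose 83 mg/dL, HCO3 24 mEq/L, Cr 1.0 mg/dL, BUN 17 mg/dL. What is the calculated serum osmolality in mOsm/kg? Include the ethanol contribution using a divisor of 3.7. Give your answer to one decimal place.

372.4 mOsm/kg

Calculated osmolality = 2·Na + glucose/18 + BUN/2.8 + ethanol/3.7
= 2·138 + 83/18 + 17/2.8 + 317/3.7
= 276 + 4.61 + 6.07 + 85.68
= 372.36 mOsm/kg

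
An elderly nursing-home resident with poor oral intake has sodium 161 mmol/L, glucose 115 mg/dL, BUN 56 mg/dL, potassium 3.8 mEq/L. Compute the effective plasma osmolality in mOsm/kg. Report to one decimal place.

328.4 mOsm/kg

Effective osmolality excludes urea (freely permeant across cell membranes):
2·Na + glucose/18
= 2·161 + 115/18
= 322 + 6.39
= 328.39 mOsm/kg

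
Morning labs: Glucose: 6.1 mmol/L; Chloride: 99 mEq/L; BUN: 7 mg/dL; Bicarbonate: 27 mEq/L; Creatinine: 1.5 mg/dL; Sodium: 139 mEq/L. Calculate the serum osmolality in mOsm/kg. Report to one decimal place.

Calculated osmolality = 2·Na + glucose + BUN/2.8
= 2·139 + 6.1 + 7/2.8
= 278 + 6.10 + 2.50
= 286.6 mOsm/kg

286.6 mOsm/kg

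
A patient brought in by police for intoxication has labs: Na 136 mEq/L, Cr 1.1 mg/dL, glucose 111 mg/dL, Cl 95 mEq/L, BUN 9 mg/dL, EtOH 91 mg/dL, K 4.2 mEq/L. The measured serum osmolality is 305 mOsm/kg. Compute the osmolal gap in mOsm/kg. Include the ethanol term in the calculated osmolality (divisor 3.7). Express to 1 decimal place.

-1.0 mOsm/kg

Calculated osmolality = 2·Na + glucose/18 + BUN/2.8 + ethanol/3.7
= 2·136 + 111/18 + 9/2.8 + 91/3.7
= 272 + 6.17 + 3.21 + 24.59
= 305.97 mOsm/kg ≈ 306.0 mOsm/kg
Osmolar gap = measured − calculated = 305 − 306.0 = -1.0 mOsm/kg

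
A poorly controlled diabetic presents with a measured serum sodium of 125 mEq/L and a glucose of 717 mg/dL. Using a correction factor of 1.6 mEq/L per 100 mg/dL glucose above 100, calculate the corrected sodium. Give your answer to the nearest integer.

135 mEq/L

Corrected Na = measured Na + 1.6 · (glucose − 100)/100
= 125 + 1.6 · (717 − 100)/100
= 125 + 9.9
= 134.9 mEq/L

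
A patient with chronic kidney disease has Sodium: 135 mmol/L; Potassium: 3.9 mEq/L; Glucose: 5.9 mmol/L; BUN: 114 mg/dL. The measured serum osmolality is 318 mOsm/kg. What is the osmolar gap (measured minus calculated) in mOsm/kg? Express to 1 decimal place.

Calculated osmolality = 2·Na + glucose + BUN/2.8
= 2·135 + 5.9 + 114/2.8
= 270 + 5.90 + 40.71
= 316.61 mOsm/kg ≈ 316.6 mOsm/kg
Osmolar gap = measured − calculated = 318 − 316.6 = 1.4 mOsm/kg

1.4 mOsm/kg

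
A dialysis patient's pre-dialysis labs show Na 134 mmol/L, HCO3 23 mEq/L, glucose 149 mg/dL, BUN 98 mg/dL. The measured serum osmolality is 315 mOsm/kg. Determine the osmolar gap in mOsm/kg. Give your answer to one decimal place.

Calculated osmolality = 2·Na + glucose/18 + BUN/2.8
= 2·134 + 149/18 + 98/2.8
= 268 + 8.28 + 35
= 311.28 mOsm/kg ≈ 311.3 mOsm/kg
Osmolar gap = measured − calculated = 315 − 311.3 = 3.7 mOsm/kg

3.7 mOsm/kg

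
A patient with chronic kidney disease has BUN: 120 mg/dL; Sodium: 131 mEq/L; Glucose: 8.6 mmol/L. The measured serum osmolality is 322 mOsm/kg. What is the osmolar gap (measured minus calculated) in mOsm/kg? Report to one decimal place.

Calculated osmolality = 2·Na + glucose + BUN/2.8
= 2·131 + 8.6 + 120/2.8
= 262 + 8.60 + 42.86
= 313.46 mOsm/kg ≈ 313.5 mOsm/kg
Osmolar gap = measured − calculated = 322 − 313.5 = 8.5 mOsm/kg

8.5 mOsm/kg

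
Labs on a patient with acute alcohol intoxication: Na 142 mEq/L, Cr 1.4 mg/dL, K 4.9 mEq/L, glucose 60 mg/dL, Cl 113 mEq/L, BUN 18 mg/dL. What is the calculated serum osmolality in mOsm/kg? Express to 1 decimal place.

293.8 mOsm/kg

Calculated osmolality = 2·Na + glucose/18 + BUN/2.8
= 2·142 + 60/18 + 18/2.8
= 284 + 3.33 + 6.43
= 293.76 mOsm/kg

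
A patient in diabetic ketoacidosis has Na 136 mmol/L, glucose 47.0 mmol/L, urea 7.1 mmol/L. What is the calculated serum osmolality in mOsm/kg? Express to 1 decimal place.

326.1 mOsm/kg

Calculated osmolality = 2·Na + glucose + urea
= 2·136 + 47 + 7.1
= 272 + 47 + 7.10
= 326.1 mOsm/kg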